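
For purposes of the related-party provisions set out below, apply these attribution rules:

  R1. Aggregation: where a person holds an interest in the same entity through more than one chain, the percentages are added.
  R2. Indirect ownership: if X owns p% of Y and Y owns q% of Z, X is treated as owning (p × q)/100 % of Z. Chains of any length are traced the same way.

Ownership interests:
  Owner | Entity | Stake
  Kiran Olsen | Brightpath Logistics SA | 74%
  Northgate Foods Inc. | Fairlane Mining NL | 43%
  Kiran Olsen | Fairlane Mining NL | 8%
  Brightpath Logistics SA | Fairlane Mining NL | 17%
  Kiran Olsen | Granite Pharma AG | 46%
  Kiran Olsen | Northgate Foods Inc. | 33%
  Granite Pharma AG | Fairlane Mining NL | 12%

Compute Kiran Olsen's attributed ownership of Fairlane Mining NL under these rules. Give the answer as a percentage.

40.29%

Chain via Brightpath Logistics SA (R2): 74% × 17% = 12.58% of Fairlane Mining NL.
Chain via Northgate Foods Inc. (R2): 33% × 43% = 14.19% of Fairlane Mining NL.
Chain via Granite Pharma AG (R2): 46% × 12% = 5.52% of Fairlane Mining NL.
Direct interest in Fairlane Mining NL: 8%.
Aggregating (R1): 12.58% + 14.19% + 5.52% + 8% = 40.29%.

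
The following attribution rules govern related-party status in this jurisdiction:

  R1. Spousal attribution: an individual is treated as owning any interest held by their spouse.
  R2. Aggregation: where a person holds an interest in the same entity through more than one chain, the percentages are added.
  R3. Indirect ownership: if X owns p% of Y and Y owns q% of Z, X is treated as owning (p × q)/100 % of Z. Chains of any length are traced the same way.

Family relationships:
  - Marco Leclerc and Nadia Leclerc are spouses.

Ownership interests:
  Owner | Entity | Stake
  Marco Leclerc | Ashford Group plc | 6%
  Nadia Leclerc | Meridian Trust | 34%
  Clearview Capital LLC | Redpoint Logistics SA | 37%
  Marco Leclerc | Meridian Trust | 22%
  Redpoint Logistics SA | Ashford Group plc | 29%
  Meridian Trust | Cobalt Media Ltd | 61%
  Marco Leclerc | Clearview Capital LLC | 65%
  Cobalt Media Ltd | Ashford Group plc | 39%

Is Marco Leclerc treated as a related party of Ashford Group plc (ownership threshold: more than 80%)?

No

By spousal attribution (R1), Marco Leclerc is treated as also owning Nadia Leclerc's interest in Meridian Trust, giving 22% + 34% = 56%.
Chain via Meridian Trust → Cobalt Media Ltd (R3): 56% × 61% × 39% = 13.3224% of Ashford Group plc.
Chain via Clearview Capital LLC → Redpoint Logistics SA (R3): 65% × 37% × 29% = 6.9745% of Ashford Group plc.
Direct interest in Ashford Group plc: 6%.
Aggregating (R2): 13.3224% + 6.9745% + 6% = 26.2969%.
26.2969% does not exceed the 80% threshold, so Marco is not a related party to Ashford Group plc.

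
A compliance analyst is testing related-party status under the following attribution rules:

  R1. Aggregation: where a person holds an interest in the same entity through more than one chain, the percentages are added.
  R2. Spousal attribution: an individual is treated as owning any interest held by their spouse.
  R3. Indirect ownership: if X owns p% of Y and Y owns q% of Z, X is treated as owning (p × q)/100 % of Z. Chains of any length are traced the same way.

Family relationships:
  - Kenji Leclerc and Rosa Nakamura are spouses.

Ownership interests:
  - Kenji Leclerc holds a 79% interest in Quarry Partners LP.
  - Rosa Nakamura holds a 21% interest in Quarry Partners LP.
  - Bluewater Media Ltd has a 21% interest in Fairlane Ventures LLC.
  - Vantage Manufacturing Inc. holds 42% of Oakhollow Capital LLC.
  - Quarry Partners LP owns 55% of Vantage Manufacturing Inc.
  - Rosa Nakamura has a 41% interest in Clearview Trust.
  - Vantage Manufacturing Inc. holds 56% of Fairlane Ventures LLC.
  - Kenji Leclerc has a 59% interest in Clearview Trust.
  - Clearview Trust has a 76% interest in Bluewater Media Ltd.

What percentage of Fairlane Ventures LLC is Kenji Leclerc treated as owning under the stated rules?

46.76%

By spousal attribution (R2), Kenji Leclerc is treated as also owning Rosa Nakamura's interest in Clearview Trust, giving 59% + 41% = 100%.
By spousal attribution (R2), Kenji Leclerc is treated as also owning Rosa Nakamura's interest in Quarry Partners LP, giving 79% + 21% = 100%.
Chain via Clearview Trust → Bluewater Media Ltd (R3): 100% × 76% × 21% = 15.96% of Fairlane Ventures LLC.
Chain via Quarry Partners LP → Vantage Manufacturing Inc. (R3): 100% × 55% × 56% = 30.8% of Fairlane Ventures LLC.
Aggregating (R1): 15.96% + 30.8% = 46.76%.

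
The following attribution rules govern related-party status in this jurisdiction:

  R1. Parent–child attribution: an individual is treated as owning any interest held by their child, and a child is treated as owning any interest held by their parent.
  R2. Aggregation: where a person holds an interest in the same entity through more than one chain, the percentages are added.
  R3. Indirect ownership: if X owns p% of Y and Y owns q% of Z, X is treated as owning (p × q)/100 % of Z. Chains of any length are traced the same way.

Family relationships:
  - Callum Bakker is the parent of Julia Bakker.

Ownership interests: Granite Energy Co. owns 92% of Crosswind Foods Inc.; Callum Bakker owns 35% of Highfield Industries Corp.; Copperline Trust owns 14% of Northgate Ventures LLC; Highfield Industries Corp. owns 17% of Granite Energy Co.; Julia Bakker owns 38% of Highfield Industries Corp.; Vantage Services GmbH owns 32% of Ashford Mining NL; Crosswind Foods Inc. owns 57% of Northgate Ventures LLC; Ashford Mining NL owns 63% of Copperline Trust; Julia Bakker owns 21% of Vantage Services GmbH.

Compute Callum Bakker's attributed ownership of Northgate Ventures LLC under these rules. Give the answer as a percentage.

By parent–child attribution (R1), Callum Bakker is treated as also owning Julia Bakker's interest in Highfield Industries Corp, giving 35% + 38% = 73%.
By parent–child attribution (R1), Callum Bakker is treated as owning Julia Bakker's 21% interest in Vantage Services GmbH.
Chain via Highfield Industries Corp. → Granite Energy Co. → Crosswind Foods Inc. (R3): 73% × 17% × 92% × 57% = 6.507804% of Northgate Ventures LLC.
Chain via Vantage Services GmbH → Ashford Mining NL → Copperline Trust (R3): 21% × 32% × 63% × 14% = 0.592704% of Northgate Ventures LLC.
Aggregating (R2): 6.507804% + 0.592704% = 7.100508%.

7.100508%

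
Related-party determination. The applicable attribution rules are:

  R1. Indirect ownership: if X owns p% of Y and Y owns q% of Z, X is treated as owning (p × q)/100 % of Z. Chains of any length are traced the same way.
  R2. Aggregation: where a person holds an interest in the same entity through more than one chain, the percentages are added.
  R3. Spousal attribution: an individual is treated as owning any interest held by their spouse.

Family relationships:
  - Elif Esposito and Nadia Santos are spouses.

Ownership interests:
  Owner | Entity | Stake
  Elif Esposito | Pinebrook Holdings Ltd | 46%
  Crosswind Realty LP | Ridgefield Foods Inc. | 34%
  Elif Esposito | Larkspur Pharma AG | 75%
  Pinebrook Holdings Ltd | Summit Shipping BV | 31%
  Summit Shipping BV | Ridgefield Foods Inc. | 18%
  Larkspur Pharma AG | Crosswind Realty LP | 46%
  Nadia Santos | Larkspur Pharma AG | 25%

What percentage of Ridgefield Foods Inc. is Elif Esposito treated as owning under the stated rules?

By spousal attribution (R3), Elif Esposito is treated as also owning Nadia Santos's interest in Larkspur Pharma AG, giving 75% + 25% = 100%.
Chain via Pinebrook Holdings Ltd → Summit Shipping BV (R1): 46% × 31% × 18% = 2.5668% of Ridgefield Foods Inc.
Chain via Larkspur Pharma AG → Crosswind Realty LP (R1): 100% × 46% × 34% = 15.64% of Ridgefield Foods Inc.
Aggregating (R2): 2.5668% + 15.64% = 18.2068%.

18.2068%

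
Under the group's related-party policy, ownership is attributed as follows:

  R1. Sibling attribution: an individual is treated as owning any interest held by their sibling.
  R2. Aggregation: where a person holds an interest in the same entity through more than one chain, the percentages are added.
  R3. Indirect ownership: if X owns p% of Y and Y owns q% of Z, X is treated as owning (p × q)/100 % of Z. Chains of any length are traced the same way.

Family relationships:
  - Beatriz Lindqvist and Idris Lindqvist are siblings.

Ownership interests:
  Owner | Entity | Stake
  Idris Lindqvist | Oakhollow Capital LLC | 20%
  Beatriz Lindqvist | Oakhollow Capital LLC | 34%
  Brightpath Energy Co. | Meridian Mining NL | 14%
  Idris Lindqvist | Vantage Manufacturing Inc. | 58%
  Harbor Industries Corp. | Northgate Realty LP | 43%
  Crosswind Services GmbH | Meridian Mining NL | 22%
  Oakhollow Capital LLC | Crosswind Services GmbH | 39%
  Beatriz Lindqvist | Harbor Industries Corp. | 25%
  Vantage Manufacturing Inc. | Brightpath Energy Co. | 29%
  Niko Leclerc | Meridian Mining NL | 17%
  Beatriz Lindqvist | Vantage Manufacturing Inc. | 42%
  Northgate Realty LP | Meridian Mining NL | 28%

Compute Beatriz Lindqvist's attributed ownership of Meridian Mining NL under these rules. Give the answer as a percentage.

11.7032%

By sibling attribution (R1), Beatriz Lindqvist is treated as also owning Idris Lindqvist's interest in Oakhollow Capital LLC, giving 34% + 20% = 54%.
By sibling attribution (R1), Beatriz Lindqvist is treated as also owning Idris Lindqvist's interest in Vantage Manufacturing Inc, giving 42% + 58% = 100%.
Chain via Oakhollow Capital LLC → Crosswind Services GmbH (R3): 54% × 39% × 22% = 4.6332% of Meridian Mining NL.
Chain via Harbor Industries Corp. → Northgate Realty LP (R3): 25% × 43% × 28% = 3.01% of Meridian Mining NL.
Chain via Vantage Manufacturing Inc. → Brightpath Energy Co. (R3): 100% × 29% × 14% = 4.06% of Meridian Mining NL.
Aggregating (R2): 4.6332% + 3.01% + 4.06% = 11.7032%.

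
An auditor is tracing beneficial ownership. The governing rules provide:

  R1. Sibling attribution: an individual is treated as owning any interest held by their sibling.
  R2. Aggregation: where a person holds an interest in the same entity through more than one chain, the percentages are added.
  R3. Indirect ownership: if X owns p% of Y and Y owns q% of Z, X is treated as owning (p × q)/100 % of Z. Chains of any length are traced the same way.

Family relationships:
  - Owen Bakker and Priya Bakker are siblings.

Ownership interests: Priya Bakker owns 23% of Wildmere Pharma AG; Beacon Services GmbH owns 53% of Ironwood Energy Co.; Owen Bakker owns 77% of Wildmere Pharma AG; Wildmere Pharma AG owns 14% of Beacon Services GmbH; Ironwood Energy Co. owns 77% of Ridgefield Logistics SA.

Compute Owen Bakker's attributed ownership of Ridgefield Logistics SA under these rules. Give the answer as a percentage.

5.7134%

By sibling attribution (R1), Owen Bakker is treated as also owning Priya Bakker's interest in Wildmere Pharma AG, giving 77% + 23% = 100%.
Chain via Wildmere Pharma AG → Beacon Services GmbH → Ironwood Energy Co. (R3): 100% × 14% × 53% × 77% = 5.7134% of Ridgefield Logistics SA.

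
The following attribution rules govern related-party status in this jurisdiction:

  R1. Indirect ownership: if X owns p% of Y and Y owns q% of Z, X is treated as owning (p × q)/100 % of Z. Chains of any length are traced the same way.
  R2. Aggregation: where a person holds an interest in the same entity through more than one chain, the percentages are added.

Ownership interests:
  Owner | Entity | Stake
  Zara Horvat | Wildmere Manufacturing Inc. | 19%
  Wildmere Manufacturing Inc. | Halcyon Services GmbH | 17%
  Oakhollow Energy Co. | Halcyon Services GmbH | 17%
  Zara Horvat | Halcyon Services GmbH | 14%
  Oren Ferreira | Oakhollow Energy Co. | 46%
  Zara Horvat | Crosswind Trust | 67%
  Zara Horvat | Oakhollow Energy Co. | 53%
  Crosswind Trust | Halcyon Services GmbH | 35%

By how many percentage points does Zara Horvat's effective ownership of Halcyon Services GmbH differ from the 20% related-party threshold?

Chain via Wildmere Manufacturing Inc. (R1): 19% × 17% = 3.23% of Halcyon Services GmbH.
Chain via Crosswind Trust (R1): 67% × 35% = 23.45% of Halcyon Services GmbH.
Chain via Oakhollow Energy Co. (R1): 53% × 17% = 9.01% of Halcyon Services GmbH.
Direct interest in Halcyon Services GmbH: 14%.
Aggregating (R2): 3.23% + 23.45% + 9.01% + 14% = 49.69%.
49.69% exceeds the 20% threshold by 29.69 percentage points.

29.69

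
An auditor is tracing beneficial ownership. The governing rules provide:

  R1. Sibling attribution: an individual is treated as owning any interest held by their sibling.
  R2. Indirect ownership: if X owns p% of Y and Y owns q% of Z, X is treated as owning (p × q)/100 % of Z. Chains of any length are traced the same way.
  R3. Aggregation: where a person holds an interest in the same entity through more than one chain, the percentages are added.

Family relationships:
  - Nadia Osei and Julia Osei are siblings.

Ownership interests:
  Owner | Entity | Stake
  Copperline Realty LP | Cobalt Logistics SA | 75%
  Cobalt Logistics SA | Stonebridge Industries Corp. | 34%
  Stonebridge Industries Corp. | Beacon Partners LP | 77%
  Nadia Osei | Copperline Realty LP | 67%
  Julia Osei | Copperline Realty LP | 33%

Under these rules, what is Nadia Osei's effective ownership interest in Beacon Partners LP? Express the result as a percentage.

19.635%

By sibling attribution (R1), Nadia Osei is treated as also owning Julia Osei's interest in Copperline Realty LP, giving 67% + 33% = 100%.
Chain via Copperline Realty LP → Cobalt Logistics SA → Stonebridge Industries Corp. (R2): 100% × 75% × 34% × 77% = 19.635% of Beacon Partners LP.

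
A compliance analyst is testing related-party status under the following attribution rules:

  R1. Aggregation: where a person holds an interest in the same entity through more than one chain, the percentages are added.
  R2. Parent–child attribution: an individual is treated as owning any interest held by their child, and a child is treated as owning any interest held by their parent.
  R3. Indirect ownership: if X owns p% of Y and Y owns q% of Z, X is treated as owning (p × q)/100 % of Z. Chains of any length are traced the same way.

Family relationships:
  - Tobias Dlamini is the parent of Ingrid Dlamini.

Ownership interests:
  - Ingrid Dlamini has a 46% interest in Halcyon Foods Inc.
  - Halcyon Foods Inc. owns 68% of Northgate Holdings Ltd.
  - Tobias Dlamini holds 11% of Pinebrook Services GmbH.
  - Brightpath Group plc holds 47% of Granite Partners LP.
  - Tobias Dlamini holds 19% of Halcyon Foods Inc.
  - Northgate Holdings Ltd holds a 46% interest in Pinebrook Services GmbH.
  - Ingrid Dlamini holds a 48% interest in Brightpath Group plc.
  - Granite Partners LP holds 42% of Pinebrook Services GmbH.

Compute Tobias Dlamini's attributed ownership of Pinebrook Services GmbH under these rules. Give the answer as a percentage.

40.8072%

By parent–child attribution (R2), Tobias Dlamini is treated as also owning Ingrid Dlamini's interest in Halcyon Foods Inc, giving 19% + 46% = 65%.
By parent–child attribution (R2), Tobias Dlamini is treated as owning Ingrid Dlamini's 48% interest in Brightpath Group plc.
Chain via Halcyon Foods Inc. → Northgate Holdings Ltd (R3): 65% × 68% × 46% = 20.332% of Pinebrook Services GmbH.
Direct interest in Pinebrook Services GmbH: 11%.
Chain via Brightpath Group plc → Granite Partners LP (R3): 48% × 47% × 42% = 9.4752% of Pinebrook Services GmbH.
Aggregating (R1): 20.332% + 11% + 9.4752% = 40.8072%.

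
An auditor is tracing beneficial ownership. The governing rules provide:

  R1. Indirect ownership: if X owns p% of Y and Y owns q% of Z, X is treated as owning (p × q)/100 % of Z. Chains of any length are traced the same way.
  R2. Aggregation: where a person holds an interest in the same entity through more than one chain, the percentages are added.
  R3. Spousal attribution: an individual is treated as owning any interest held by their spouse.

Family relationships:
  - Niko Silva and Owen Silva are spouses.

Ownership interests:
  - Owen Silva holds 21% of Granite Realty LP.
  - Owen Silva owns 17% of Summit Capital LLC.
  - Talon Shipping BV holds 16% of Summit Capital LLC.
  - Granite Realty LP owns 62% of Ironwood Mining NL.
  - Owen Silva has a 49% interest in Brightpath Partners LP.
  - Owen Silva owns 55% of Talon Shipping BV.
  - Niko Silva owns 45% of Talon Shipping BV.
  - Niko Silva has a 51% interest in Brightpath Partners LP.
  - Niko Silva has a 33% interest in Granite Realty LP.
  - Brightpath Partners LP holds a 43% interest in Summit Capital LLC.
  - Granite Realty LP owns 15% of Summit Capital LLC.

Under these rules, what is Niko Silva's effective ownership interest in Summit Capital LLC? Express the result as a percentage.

By spousal attribution (R3), Niko Silva is treated as also owning Owen Silva's interest in Granite Realty LP, giving 33% + 21% = 54%.
By spousal attribution (R3), Niko Silva is treated as also owning Owen Silva's interest in Talon Shipping BV, giving 45% + 55% = 100%.
By spousal attribution (R3), Niko Silva is treated as also owning Owen Silva's interest in Brightpath Partners LP, giving 51% + 49% = 100%.
By spousal attribution (R3), Niko Silva is treated as owning Owen Silva's 17% interest in Summit Capital LLC.
Chain via Granite Realty LP (R1): 54% × 15% = 8.1% of Summit Capital LLC.
Chain via Talon Shipping BV (R1): 100% × 16% = 16% of Summit Capital LLC.
Chain via Brightpath Partners LP (R1): 100% × 43% = 43% of Summit Capital LLC.
Direct interest in Summit Capital LLC: 17%.
Aggregating (R2): 8.1% + 16% + 43% + 17% = 84.1%.

84.1%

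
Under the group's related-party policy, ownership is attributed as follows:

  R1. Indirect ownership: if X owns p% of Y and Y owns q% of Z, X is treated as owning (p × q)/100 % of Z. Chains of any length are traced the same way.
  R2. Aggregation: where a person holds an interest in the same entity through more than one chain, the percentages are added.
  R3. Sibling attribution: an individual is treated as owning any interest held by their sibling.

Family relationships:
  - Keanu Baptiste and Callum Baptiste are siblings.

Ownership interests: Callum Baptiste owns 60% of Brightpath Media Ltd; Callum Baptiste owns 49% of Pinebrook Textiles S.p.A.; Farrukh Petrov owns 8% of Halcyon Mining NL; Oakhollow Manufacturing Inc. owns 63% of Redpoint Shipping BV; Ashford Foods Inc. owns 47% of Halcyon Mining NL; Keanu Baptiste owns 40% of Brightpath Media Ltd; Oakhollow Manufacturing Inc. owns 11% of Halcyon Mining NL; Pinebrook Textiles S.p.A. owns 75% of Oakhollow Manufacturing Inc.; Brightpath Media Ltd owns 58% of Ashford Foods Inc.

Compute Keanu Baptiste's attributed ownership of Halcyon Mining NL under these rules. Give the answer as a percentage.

31.3025%

By sibling attribution (R3), Keanu Baptiste is treated as also owning Callum Baptiste's interest in Brightpath Media Ltd, giving 40% + 60% = 100%.
By sibling attribution (R3), Keanu Baptiste is treated as owning Callum Baptiste's 49% interest in Pinebrook Textiles S.p.A.
Chain via Brightpath Media Ltd → Ashford Foods Inc. (R1): 100% × 58% × 47% = 27.26% of Halcyon Mining NL.
Chain via Pinebrook Textiles S.p.A. → Oakhollow Manufacturing Inc. (R1): 49% × 75% × 11% = 4.0425% of Halcyon Mining NL.
Aggregating (R2): 27.26% + 4.0425% = 31.3025%.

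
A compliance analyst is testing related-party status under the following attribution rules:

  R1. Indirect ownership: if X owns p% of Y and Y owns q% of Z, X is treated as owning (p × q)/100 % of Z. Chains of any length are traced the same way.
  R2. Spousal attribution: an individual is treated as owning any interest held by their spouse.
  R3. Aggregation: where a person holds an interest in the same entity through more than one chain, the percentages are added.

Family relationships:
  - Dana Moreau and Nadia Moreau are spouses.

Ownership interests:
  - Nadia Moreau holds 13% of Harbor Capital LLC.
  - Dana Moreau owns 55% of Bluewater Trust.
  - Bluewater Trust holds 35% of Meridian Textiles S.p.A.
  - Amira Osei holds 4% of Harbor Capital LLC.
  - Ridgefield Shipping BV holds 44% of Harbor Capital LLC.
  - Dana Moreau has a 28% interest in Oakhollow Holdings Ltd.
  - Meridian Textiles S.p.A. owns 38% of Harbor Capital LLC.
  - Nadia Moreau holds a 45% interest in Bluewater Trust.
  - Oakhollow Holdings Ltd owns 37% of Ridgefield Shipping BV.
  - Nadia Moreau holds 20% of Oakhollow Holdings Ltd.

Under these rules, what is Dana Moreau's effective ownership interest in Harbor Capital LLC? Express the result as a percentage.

34.1144%

By spousal attribution (R2), Dana Moreau is treated as also owning Nadia Moreau's interest in Oakhollow Holdings Ltd, giving 28% + 20% = 48%.
By spousal attribution (R2), Dana Moreau is treated as also owning Nadia Moreau's interest in Bluewater Trust, giving 55% + 45% = 100%.
By spousal attribution (R2), Dana Moreau is treated as owning Nadia Moreau's 13% interest in Harbor Capital LLC.
Chain via Oakhollow Holdings Ltd → Ridgefield Shipping BV (R1): 48% × 37% × 44% = 7.8144% of Harbor Capital LLC.
Chain via Bluewater Trust → Meridian Textiles S.p.A. (R1): 100% × 35% × 38% = 13.3% of Harbor Capital LLC.
Direct interest in Harbor Capital LLC: 13%.
Aggregating (R3): 7.8144% + 13.3% + 13% = 34.1144%.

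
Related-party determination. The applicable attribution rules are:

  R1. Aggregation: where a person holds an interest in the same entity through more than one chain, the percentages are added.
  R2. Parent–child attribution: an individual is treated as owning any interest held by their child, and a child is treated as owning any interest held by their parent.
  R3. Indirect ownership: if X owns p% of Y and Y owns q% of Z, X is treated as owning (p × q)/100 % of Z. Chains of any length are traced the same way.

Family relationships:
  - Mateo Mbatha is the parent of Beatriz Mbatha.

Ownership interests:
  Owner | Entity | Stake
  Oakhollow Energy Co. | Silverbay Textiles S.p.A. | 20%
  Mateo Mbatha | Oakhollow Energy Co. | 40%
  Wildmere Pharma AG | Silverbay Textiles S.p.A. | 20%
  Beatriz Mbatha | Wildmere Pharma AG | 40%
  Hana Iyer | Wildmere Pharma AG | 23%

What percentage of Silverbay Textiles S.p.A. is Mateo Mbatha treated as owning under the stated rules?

By parent–child attribution (R2), Mateo Mbatha is treated as owning Beatriz Mbatha's 40% interest in Wildmere Pharma AG.
Chain via Oakhollow Energy Co. (R3): 40% × 20% = 8% of Silverbay Textiles S.p.A.
Chain via Wildmere Pharma AG (R3): 40% × 20% = 8% of Silverbay Textiles S.p.A.
Aggregating (R1): 8% + 8% = 16%.

16%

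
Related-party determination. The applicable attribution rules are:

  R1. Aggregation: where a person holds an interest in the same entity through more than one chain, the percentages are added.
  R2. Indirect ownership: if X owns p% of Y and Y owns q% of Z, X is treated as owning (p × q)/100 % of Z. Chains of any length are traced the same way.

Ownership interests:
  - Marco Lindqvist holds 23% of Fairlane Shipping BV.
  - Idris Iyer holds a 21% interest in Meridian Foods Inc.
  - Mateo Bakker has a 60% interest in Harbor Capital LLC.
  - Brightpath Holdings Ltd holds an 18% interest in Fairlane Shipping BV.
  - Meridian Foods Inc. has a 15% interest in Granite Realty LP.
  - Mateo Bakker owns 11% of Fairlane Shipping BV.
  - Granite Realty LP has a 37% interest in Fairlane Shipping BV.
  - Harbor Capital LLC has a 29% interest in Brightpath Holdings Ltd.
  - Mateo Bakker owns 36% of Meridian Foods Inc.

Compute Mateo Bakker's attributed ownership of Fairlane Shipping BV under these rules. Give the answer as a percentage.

Chain via Harbor Capital LLC → Brightpath Holdings Ltd (R2): 60% × 29% × 18% = 3.132% of Fairlane Shipping BV.
Chain via Meridian Foods Inc. → Granite Realty LP (R2): 36% × 15% × 37% = 1.998% of Fairlane Shipping BV.
Direct interest in Fairlane Shipping BV: 11%.
Aggregating (R1): 3.132% + 1.998% + 11% = 16.13%.

16.13%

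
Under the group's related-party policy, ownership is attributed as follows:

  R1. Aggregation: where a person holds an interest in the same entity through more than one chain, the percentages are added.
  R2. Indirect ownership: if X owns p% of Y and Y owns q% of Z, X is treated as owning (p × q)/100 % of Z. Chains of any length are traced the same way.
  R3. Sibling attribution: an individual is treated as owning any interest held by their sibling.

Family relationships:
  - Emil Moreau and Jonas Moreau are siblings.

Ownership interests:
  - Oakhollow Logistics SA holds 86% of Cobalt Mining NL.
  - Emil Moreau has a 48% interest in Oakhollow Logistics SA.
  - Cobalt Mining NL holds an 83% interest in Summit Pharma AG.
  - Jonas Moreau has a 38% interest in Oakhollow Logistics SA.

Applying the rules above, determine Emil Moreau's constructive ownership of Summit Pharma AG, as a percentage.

61.3868%

By sibling attribution (R3), Emil Moreau is treated as also owning Jonas Moreau's interest in Oakhollow Logistics SA, giving 48% + 38% = 86%.
Chain via Oakhollow Logistics SA → Cobalt Mining NL (R2): 86% × 86% × 83% = 61.3868% of Summit Pharma AG.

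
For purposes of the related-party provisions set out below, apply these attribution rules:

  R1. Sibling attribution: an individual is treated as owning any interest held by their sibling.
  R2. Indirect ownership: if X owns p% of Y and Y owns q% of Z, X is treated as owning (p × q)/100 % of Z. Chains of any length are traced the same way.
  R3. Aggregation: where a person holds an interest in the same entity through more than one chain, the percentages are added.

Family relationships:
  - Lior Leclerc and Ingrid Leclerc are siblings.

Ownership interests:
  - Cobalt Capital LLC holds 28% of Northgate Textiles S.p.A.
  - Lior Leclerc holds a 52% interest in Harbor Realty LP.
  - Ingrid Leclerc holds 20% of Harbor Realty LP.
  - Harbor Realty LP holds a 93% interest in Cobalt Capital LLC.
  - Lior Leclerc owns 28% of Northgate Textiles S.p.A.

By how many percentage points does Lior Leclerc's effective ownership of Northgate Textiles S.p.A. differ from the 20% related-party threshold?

By sibling attribution (R1), Lior Leclerc is treated as also owning Ingrid Leclerc's interest in Harbor Realty LP, giving 52% + 20% = 72%.
Chain via Harbor Realty LP → Cobalt Capital LLC (R2): 72% × 93% × 28% = 18.7488% of Northgate Textiles S.p.A.
Direct interest in Northgate Textiles S.p.A: 28%.
Aggregating (R3): 18.7488% + 28% = 46.7488%.
46.7488% exceeds the 20% threshold by 26.7488 percentage points.

26.7488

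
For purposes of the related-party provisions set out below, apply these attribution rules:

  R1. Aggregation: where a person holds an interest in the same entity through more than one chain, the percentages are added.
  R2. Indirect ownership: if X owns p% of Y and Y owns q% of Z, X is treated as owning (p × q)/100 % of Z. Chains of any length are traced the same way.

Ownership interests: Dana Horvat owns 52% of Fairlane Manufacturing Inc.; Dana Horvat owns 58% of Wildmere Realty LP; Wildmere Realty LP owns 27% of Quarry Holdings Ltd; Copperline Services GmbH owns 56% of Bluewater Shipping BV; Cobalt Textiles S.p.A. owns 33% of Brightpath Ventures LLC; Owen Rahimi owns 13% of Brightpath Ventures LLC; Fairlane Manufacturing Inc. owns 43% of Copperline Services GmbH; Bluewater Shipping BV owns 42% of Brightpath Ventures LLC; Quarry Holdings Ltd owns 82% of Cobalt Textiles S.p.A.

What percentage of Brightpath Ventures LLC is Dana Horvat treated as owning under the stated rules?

9.496668%

Chain via Fairlane Manufacturing Inc. → Copperline Services GmbH → Bluewater Shipping BV (R2): 52% × 43% × 56% × 42% = 5.259072% of Brightpath Ventures LLC.
Chain via Wildmere Realty LP → Quarry Holdings Ltd → Cobalt Textiles S.p.A. (R2): 58% × 27% × 82% × 33% = 4.237596% of Brightpath Ventures LLC.
Aggregating (R1): 5.259072% + 4.237596% = 9.496668%.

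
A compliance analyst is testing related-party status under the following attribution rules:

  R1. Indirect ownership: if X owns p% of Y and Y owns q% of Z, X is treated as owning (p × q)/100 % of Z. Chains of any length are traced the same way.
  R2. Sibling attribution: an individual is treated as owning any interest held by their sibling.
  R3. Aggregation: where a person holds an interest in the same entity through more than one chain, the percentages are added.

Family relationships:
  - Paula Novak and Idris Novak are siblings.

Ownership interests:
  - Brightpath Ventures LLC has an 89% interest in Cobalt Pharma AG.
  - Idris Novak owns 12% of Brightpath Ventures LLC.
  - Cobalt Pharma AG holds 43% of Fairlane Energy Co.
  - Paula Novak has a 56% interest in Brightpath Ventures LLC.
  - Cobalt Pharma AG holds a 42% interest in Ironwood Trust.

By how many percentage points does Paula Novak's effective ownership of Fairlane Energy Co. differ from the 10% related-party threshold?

16.0236

By sibling attribution (R2), Paula Novak is treated as also owning Idris Novak's interest in Brightpath Ventures LLC, giving 56% + 12% = 68%.
Chain via Brightpath Ventures LLC → Cobalt Pharma AG (R1): 68% × 89% × 43% = 26.0236% of Fairlane Energy Co.
26.0236% exceeds the 10% threshold by 16.0236 percentage points.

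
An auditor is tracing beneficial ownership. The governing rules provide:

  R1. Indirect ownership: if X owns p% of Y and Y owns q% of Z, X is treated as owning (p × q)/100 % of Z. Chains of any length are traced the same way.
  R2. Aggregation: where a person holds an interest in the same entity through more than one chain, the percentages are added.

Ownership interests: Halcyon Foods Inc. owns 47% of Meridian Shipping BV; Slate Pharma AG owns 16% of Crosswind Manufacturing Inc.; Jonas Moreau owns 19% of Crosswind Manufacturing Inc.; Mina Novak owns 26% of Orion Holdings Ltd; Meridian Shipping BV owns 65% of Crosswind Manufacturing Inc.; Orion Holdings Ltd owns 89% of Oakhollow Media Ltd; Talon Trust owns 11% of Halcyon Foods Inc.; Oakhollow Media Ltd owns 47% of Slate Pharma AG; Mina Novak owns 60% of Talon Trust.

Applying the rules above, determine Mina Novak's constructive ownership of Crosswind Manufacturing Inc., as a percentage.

3.756428%

Chain via Orion Holdings Ltd → Oakhollow Media Ltd → Slate Pharma AG (R1): 26% × 89% × 47% × 16% = 1.740128% of Crosswind Manufacturing Inc.
Chain via Talon Trust → Halcyon Foods Inc. → Meridian Shipping BV (R1): 60% × 11% × 47% × 65% = 2.0163% of Crosswind Manufacturing Inc.
Aggregating (R2): 1.740128% + 2.0163% = 3.756428%.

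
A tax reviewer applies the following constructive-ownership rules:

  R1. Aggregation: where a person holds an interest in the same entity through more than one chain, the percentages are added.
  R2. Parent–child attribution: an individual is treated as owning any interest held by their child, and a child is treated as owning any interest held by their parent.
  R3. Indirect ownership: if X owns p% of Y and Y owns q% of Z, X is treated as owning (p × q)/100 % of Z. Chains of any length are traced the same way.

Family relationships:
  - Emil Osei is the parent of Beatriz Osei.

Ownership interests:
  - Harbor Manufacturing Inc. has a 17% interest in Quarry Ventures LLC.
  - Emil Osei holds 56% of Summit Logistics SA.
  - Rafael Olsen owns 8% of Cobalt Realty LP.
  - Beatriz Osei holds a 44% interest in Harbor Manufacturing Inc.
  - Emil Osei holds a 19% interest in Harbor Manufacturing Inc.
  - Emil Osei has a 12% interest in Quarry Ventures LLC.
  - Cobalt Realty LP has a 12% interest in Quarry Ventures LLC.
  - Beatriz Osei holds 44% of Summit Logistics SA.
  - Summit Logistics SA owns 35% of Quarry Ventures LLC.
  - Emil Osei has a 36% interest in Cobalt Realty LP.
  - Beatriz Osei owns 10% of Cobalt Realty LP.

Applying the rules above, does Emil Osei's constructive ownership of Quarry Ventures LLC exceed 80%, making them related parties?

No

By parent–child attribution (R2), Emil Osei is treated as also owning Beatriz Osei's interest in Summit Logistics SA, giving 56% + 44% = 100%.
By parent–child attribution (R2), Emil Osei is treated as also owning Beatriz Osei's interest in Harbor Manufacturing Inc, giving 19% + 44% = 63%.
By parent–child attribution (R2), Emil Osei is treated as also owning Beatriz Osei's interest in Cobalt Realty LP, giving 36% + 10% = 46%.
Chain via Summit Logistics SA (R3): 100% × 35% = 35% of Quarry Ventures LLC.
Chain via Harbor Manufacturing Inc. (R3): 63% × 17% = 10.71% of Quarry Ventures LLC.
Chain via Cobalt Realty LP (R3): 46% × 12% = 5.52% of Quarry Ventures LLC.
Direct interest in Quarry Ventures LLC: 12%.
Aggregating (R1): 35% + 10.71% + 5.52% + 12% = 63.23%.
63.23% does not exceed the 80% threshold, so Emil is not a related party to Quarry Ventures LLC.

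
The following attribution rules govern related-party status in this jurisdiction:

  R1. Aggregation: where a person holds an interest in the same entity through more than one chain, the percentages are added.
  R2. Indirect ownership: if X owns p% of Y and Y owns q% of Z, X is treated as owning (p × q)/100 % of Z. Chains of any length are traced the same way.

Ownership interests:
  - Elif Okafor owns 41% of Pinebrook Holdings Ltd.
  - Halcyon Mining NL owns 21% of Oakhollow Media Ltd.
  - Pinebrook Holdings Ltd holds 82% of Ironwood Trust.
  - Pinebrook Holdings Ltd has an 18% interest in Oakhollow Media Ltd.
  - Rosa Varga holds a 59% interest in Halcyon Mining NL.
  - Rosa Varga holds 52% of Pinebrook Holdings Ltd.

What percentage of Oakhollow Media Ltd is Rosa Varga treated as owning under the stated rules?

Chain via Halcyon Mining NL (R2): 59% × 21% = 12.39% of Oakhollow Media Ltd.
Chain via Pinebrook Holdings Ltd (R2): 52% × 18% = 9.36% of Oakhollow Media Ltd.
Aggregating (R1): 12.39% + 9.36% = 21.75%.

21.75%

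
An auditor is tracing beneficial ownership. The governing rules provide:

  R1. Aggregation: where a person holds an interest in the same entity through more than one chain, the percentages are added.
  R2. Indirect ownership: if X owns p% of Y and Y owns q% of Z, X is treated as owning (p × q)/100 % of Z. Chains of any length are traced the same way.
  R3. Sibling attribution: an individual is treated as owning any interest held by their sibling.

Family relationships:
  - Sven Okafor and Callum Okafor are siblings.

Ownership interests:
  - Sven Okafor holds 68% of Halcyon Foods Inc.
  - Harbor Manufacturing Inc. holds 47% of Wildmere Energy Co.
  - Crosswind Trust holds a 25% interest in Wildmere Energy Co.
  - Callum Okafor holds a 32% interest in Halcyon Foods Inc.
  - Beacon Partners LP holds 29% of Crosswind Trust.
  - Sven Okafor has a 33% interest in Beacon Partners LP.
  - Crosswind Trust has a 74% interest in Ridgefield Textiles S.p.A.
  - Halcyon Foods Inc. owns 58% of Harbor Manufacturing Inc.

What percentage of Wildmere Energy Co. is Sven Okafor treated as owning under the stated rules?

29.6525%

By sibling attribution (R3), Sven Okafor is treated as also owning Callum Okafor's interest in Halcyon Foods Inc, giving 68% + 32% = 100%.
Chain via Halcyon Foods Inc. → Harbor Manufacturing Inc. (R2): 100% × 58% × 47% = 27.26% of Wildmere Energy Co.
Chain via Beacon Partners LP → Crosswind Trust (R2): 33% × 29% × 25% = 2.3925% of Wildmere Energy Co.
Aggregating (R1): 27.26% + 2.3925% = 29.6525%.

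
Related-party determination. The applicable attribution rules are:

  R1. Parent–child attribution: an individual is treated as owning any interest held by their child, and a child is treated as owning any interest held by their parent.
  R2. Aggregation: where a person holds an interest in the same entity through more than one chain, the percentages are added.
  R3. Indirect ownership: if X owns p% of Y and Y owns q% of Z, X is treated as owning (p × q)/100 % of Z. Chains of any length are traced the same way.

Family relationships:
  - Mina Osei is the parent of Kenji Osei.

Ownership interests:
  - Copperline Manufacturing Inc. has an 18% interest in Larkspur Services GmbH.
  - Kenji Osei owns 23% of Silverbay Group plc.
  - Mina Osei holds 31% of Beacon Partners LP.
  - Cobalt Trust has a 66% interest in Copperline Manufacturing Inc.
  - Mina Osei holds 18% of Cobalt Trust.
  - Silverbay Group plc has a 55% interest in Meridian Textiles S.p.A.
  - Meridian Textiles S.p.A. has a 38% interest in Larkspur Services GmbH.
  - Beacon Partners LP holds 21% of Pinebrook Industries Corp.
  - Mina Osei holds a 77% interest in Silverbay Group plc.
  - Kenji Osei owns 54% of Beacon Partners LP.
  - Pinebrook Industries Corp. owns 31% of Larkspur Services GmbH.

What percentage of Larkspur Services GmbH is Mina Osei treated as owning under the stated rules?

28.5719%

By parent–child attribution (R1), Mina Osei is treated as also owning Kenji Osei's interest in Silverbay Group plc, giving 77% + 23% = 100%.
By parent–child attribution (R1), Mina Osei is treated as also owning Kenji Osei's interest in Beacon Partners LP, giving 31% + 54% = 85%.
Chain via Silverbay Group plc → Meridian Textiles S.p.A. (R3): 100% × 55% × 38% = 20.9% of Larkspur Services GmbH.
Chain via Cobalt Trust → Copperline Manufacturing Inc. (R3): 18% × 66% × 18% = 2.1384% of Larkspur Services GmbH.
Chain via Beacon Partners LP → Pinebrook Industries Corp. (R3): 85% × 21% × 31% = 5.5335% of Larkspur Services GmbH.
Aggregating (R2): 20.9% + 2.1384% + 5.5335% = 28.5719%.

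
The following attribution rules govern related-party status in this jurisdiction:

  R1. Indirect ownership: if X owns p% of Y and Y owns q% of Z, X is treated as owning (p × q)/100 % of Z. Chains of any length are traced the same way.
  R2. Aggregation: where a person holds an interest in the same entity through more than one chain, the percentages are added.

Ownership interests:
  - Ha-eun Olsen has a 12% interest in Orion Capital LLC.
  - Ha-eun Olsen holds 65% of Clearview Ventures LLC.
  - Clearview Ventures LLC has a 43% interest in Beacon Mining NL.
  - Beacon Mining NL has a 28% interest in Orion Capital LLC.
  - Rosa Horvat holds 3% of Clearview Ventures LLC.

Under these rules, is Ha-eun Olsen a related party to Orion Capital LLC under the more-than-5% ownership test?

Yes

Chain via Clearview Ventures LLC → Beacon Mining NL (R1): 65% × 43% × 28% = 7.826% of Orion Capital LLC.
Direct interest in Orion Capital LLC: 12%.
Aggregating (R2): 7.826% + 12% = 19.826%.
19.826% exceeds the 5% threshold, so Ha-eun is a related party to Orion Capital LLC.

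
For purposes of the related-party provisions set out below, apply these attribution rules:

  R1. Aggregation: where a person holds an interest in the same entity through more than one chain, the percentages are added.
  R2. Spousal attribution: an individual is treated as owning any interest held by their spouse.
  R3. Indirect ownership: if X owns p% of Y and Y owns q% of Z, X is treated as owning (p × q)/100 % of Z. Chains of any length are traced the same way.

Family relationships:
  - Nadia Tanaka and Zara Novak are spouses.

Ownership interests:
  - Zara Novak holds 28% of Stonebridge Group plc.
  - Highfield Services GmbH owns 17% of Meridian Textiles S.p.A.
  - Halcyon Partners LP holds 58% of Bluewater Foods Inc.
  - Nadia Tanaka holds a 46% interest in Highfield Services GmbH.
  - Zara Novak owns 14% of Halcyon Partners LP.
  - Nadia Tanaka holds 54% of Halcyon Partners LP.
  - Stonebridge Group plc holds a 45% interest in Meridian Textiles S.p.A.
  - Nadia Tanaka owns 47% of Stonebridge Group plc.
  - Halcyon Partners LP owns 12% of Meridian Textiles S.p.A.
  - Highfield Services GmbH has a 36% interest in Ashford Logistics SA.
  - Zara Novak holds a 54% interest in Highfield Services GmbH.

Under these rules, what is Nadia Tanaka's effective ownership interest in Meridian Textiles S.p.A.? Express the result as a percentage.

58.91%

By spousal attribution (R2), Nadia Tanaka is treated as also owning Zara Novak's interest in Halcyon Partners LP, giving 54% + 14% = 68%.
By spousal attribution (R2), Nadia Tanaka is treated as also owning Zara Novak's interest in Highfield Services GmbH, giving 46% + 54% = 100%.
By spousal attribution (R2), Nadia Tanaka is treated as also owning Zara Novak's interest in Stonebridge Group plc, giving 47% + 28% = 75%.
Chain via Halcyon Partners LP (R3): 68% × 12% = 8.16% of Meridian Textiles S.p.A.
Chain via Highfield Services GmbH (R3): 100% × 17% = 17% of Meridian Textiles S.p.A.
Chain via Stonebridge Group plc (R3): 75% × 45% = 33.75% of Meridian Textiles S.p.A.
Aggregating (R1): 8.16% + 17% + 33.75% = 58.91%.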